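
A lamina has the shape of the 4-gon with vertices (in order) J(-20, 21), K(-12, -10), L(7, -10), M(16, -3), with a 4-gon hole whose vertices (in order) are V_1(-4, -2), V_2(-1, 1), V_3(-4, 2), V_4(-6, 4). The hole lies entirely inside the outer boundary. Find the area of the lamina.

518.5

Outer boundary:
Apply Gauss's area formula: 2A = Σ (x_i·y_{i+1} − x_{i+1}·y_i), indices taken mod 4.
Cross-terms: 452, 190, 139, 276  ⇒  Σ = 1057
Area = |Σ|/2 = 528.5.
Hole:
Apply the surveyor's formula: 2A = Σ (x_i·y_{i+1} − x_{i+1}·y_i), indices taken mod 4.
Σ = (-6) + (2) + (-4) + (28) = 20
Area = |Σ|/2 = 10.
Net area = 528.5 − 10 = 518.5.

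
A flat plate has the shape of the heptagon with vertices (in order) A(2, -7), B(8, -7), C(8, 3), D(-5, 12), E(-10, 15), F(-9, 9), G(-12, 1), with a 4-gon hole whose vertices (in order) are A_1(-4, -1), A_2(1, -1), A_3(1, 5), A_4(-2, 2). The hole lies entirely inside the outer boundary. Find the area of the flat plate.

Outer boundary:
A→B: (2)(-7) − (8)(-7) = 42
B→C: (8)(3) − (8)(-7) = 80
C→D: (8)(12) − (-5)(3) = 111
D→E: (-5)(15) − (-10)(12) = 45
E→F: (-10)(9) − (-9)(15) = 45
F→G: (-9)(1) − (-12)(9) = 99
G→A: (-12)(-7) − (2)(1) = 82
Σ = 504
Area = |Σ|/2 = 252.
Hole:
Σ = (5) + (6) + (12) + (10) = 33
Area = |Σ|/2 = 16.5.
Net area = 252 − 16.5 = 235.5.

235.5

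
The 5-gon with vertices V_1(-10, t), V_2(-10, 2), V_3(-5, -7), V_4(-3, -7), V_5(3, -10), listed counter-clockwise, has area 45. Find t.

The doubled signed area Σ (x_i y_{i+1} − x_{i+1} y_i) is linear in t.
With t=0 it equals 25; the coefficient of t is 13 (from the two edges through V_1).
So 13·t + 25 = 2·45 = 90 ⇒ t = 5.

5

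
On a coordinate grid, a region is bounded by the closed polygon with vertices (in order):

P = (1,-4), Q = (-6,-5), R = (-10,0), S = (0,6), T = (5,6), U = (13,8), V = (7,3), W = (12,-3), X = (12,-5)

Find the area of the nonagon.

174

Σ = (-29) + (-50) + (-60) + (-30) + (-38) + (-17) + (-57) + (-24) + (-43) = -348
Area = |Σ|/2 = 174.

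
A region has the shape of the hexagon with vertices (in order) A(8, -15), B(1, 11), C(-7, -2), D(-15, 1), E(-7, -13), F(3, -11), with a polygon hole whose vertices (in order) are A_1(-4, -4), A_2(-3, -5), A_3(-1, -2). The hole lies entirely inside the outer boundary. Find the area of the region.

248.5

Outer boundary:
Apply the shoelace formula: 2A = Σ (x_i·y_{i+1} − x_{i+1}·y_i), indices taken mod 6.
Σ = (103) + (75) + (-37) + (202) + (116) + (43) = 502
Area = |Σ|/2 = 251.
Hole:
Cross-terms: 8, 1, -4  ⇒  Σ = 5
Area = |Σ|/2 = 2.5.
Net area = 251 − 2.5 = 248.5.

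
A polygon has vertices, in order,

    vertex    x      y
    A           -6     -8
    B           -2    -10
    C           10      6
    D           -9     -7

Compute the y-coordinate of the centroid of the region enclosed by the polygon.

Apply the shoelace formula. First the cross-terms c_i = x_i·y_{i+1} − x_{i+1}·y_i:
  44, 88, -16, 30  ⇒  2A = 146, A = 73.
Then Σ (y_i + y_{i+1})·c_i = -1578, so ȳ = -1578 / (6·73) = -263/73.

-263/73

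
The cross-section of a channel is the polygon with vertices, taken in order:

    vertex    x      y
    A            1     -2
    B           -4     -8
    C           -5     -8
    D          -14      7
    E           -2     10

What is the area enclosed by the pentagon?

Σ = (-16) + (-8) + (-147) + (-126) + (-6) = -303
Area = |Σ|/2 = 151.5.

151.5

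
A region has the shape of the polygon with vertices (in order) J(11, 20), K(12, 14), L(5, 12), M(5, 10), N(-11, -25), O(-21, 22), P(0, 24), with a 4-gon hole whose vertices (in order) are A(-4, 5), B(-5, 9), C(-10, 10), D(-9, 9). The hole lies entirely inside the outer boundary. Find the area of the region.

776

Outer boundary:
Cross-terms: -86, 74, -10, -15, -767, -504, -264  ⇒  Σ = -1572
Area = |Σ|/2 = 786.
Hole:
Apply the shoelace formula: 2A = Σ (x_i·y_{i+1} − x_{i+1}·y_i), indices taken mod 4.
Σ = (-11) + (40) + (0) + (-9) = 20
Area = |Σ|/2 = 10.
Net area = 786 − 10 = 776.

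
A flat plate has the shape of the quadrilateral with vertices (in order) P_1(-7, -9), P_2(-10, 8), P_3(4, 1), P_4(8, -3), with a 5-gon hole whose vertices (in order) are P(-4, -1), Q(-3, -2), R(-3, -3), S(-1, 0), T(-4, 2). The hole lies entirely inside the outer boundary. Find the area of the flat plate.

143

Outer boundary:
Cross-terms: -146, -42, -20, -93  ⇒  Σ = -301
Area = |Σ|/2 = 150.5.
Hole:
Apply Gauss's area formula: 2A = Σ (x_i·y_{i+1} − x_{i+1}·y_i), indices taken mod 5.
Cross-terms: 5, 3, -3, -2, 12  ⇒  Σ = 15
Area = |Σ|/2 = 7.5.
Net area = 150.5 − 7.5 = 143.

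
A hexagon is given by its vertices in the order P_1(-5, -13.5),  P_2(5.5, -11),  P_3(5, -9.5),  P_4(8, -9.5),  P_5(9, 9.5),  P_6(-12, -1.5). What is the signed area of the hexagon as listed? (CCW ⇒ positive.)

Σ = (129.25) + (2.75) + (28.5) + (161.5) + (100.5) + (154.5) = 577
Signed area = Σ/2 = 288.5 (positive ⇒ counter-clockwise traversal).

288.5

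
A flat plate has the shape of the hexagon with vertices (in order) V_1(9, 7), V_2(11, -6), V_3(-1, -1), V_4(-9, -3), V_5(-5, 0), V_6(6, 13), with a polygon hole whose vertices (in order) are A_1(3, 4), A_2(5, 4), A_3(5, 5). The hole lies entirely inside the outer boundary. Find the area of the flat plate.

153.5

Outer boundary:
Apply the surveyor's formula: 2A = Σ (x_i·y_{i+1} − x_{i+1}·y_i), indices taken mod 6.
Σ = (-131) + (-17) + (-6) + (-15) + (-65) + (-75) = -309
Area = |Σ|/2 = 154.5.
Hole:
Apply the shoelace (surveyor's) formula: 2A = Σ (x_i·y_{i+1} − x_{i+1}·y_i), indices taken mod 3.
Cross-terms: -8, 5, 5  ⇒  Σ = 2
Area = |Σ|/2 = 1.
Net area = 154.5 − 1 = 153.5.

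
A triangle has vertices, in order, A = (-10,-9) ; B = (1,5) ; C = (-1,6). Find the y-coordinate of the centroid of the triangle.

2/3

Apply the shoelace (surveyor's) formula. First the cross-terms c_i = x_i·y_{i+1} − x_{i+1}·y_i:
  -41, 11, 69  ⇒  2A = 39, A = 19.5.
Then Σ (y_i + y_{i+1})·c_i = 78, so ȳ = 78 / (6·19.5) = 2/3.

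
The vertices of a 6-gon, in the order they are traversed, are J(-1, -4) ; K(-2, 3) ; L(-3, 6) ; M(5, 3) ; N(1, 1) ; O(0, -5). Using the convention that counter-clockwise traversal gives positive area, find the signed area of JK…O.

Apply the shoelace (surveyor's) formula: 2A = Σ (x_i·y_{i+1} − x_{i+1}·y_i), indices taken mod 6.
J→K: (-1)(3) − (-2)(-4) = -11
K→L: (-2)(6) − (-3)(3) = -3
L→M: (-3)(3) − (5)(6) = -39
M→N: (5)(1) − (1)(3) = 2
N→O: (1)(-5) − (0)(1) = -5
O→J: (0)(-4) − (-1)(-5) = -5
Σ = -61
Signed area = Σ/2 = -30.5 (negative ⇒ clockwise traversal).

-30.5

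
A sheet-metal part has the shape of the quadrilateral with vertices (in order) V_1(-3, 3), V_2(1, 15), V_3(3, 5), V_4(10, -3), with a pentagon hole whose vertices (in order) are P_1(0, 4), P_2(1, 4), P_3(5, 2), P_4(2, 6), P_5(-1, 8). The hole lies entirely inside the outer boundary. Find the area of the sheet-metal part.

52

Outer boundary:
Apply Gauss's area formula: 2A = Σ (x_i·y_{i+1} − x_{i+1}·y_i), indices taken mod 4.
Σ = (-48) + (-40) + (-59) + (21) = -126
Area = |Σ|/2 = 63.
Hole:
Σ = (-4) + (-18) + (26) + (22) + (-4) = 22
Area = |Σ|/2 = 11.
Net area = 63 − 11 = 52.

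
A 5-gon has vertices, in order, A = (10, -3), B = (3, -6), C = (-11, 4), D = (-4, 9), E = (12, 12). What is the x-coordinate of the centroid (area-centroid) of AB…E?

Apply the shoelace formula. First the cross-terms c_i = x_i·y_{i+1} − x_{i+1}·y_i:
  -51, -54, -83, -156, -156  ⇒  2A = -500, A = -250.
Then Σ (x_i + x_{i+1})·c_i = -3666, so x̄ = -3666 / (6·(-250)) = 2.444.

2.444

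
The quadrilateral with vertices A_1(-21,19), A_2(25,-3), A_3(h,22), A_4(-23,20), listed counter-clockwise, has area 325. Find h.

1

The doubled signed area Σ (x_i y_{i+1} − x_{i+1} y_i) is linear in h.
With h=0 it equals 627; the coefficient of h is 23 (from the two edges through A_3).
So 23·h + 627 = 2·325 = 650 ⇒ h = 1.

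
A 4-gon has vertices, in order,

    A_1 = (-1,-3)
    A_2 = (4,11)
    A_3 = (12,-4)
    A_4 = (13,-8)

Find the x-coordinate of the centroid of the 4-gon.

Apply the surveyor's formula. First the cross-terms c_i = x_i·y_{i+1} − x_{i+1}·y_i:
  1, -148, -44, -47  ⇒  2A = -238, A = -119.
Then Σ (x_i + x_{i+1})·c_i = -4029, so x̄ = -4029 / (6·(-119)) = 79/14.

79/14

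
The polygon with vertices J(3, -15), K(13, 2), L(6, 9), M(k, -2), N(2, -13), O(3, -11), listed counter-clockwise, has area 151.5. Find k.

The doubled signed area Σ (x_i y_{i+1} − x_{i+1} y_i) is linear in k.
With k=0 it equals 303; the coefficient of k is -22 (from the two edges through M).
So -22·k + 303 = 2·151.5 = 303 ⇒ k = 0.

0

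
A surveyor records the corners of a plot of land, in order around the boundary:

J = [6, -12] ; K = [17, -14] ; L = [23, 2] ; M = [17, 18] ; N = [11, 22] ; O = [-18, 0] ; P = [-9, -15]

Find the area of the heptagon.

Σ = (120) + (356) + (380) + (176) + (396) + (270) + (198) = 1896
Area = |Σ|/2 = 948.

948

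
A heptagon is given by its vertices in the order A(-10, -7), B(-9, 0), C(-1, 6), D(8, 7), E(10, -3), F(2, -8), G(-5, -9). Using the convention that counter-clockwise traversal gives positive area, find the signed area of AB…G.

Apply the surveyor's formula: 2A = Σ (x_i·y_{i+1} − x_{i+1}·y_i), indices taken mod 7.
A→B: (-10)(0) − (-9)(-7) = -63
B→C: (-9)(6) − (-1)(0) = -54
C→D: (-1)(7) − (8)(6) = -55
D→E: (8)(-3) − (10)(7) = -94
E→F: (10)(-8) − (2)(-3) = -74
F→G: (2)(-9) − (-5)(-8) = -58
G→A: (-5)(-7) − (-10)(-9) = -55
Σ = -453
Signed area = Σ/2 = -226.5 (negative ⇒ clockwise traversal).

-226.5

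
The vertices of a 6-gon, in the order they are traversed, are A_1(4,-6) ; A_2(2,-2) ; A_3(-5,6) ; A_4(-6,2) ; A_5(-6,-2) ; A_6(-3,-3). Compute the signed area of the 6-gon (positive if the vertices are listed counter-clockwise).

Apply the surveyor's formula: 2A = Σ (x_i·y_{i+1} − x_{i+1}·y_i), indices taken mod 6.
Σ = (4) + (2) + (26) + (24) + (12) + (30) = 98
Signed area = Σ/2 = 49 (positive ⇒ counter-clockwise traversal).

49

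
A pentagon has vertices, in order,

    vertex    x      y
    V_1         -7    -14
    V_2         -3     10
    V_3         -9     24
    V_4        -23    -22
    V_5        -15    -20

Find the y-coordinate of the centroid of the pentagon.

Apply the shoelace formula. First the cross-terms c_i = x_i·y_{i+1} − x_{i+1}·y_i:
  -112, 18, 750, 130, 70  ⇒  2A = 856, A = 428.
Then Σ (y_i + y_{i+1})·c_i = -5280, so ȳ = -5280 / (6·428) = -220/107.

-220/107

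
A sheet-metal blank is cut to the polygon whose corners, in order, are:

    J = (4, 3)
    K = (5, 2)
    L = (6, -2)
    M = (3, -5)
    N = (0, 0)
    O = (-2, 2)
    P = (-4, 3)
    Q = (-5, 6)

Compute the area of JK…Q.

Cross-terms: -7, -22, -24, 0, 0, 2, -9, -39  ⇒  Σ = -99
Area = |Σ|/2 = 49.5.

49.5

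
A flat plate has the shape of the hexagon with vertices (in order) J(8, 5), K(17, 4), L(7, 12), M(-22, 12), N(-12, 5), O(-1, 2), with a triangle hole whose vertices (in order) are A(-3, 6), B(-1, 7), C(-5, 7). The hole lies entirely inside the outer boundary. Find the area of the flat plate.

Outer boundary:
Apply Gauss's area formula: 2A = Σ (x_i·y_{i+1} − x_{i+1}·y_i), indices taken mod 6.
Σ = (-53) + (176) + (348) + (34) + (-19) + (-21) = 465
Area = |Σ|/2 = 232.5.
Hole:
Σ = (-15) + (28) + (-9) = 4
Area = |Σ|/2 = 2.
Net area = 232.5 − 2 = 230.5.

230.5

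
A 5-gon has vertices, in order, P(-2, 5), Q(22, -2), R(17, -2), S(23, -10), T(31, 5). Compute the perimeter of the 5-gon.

90

|PQ| = √((24)² + (-7)²) = √625 = 25
|QR| = √((-5)² + (0)²) = √25 = 5
|RS| = √((6)² + (-8)²) = √100 = 10
|ST| = √((8)² + (15)²) = √289 = 17
|TP| = √((-33)² + (0)²) = √1089 = 33
Perimeter = 25 + 5 + 10 + 17 + 33 = 90.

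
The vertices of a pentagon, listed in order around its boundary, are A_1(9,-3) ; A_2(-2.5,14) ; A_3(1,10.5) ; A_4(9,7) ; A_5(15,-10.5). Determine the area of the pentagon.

79.625

Apply the surveyor's formula: 2A = Σ (x_i·y_{i+1} − x_{i+1}·y_i), indices taken mod 5.
Σ = (118.5) + (-40.25) + (-87.5) + (-199.5) + (49.5) = -159.25
Area = |Σ|/2 = 79.625.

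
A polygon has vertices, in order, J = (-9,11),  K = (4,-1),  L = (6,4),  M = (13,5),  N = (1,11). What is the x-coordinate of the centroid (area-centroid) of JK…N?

343/213

Apply Gauss's area formula. First the cross-terms c_i = x_i·y_{i+1} − x_{i+1}·y_i:
  -35, 22, -22, 138, 110  ⇒  2A = 213, A = 106.5.
Then Σ (x_i + x_{i+1})·c_i = 1029, so x̄ = 1029 / (6·106.5) = 343/213.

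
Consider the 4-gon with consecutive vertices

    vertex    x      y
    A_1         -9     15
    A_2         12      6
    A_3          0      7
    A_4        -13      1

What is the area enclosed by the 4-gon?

122.5

Σ = (-234) + (84) + (91) + (-186) = -245
Area = |Σ|/2 = 122.5.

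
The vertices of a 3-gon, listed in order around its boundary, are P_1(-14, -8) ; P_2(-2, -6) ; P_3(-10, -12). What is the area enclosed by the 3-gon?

Σ = (68) + (-36) + (-88) = -56
Area = |Σ|/2 = 28.

28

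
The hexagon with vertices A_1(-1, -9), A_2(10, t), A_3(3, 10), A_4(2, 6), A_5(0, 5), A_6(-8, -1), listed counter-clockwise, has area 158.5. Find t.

-2

The doubled signed area Σ (x_i y_{i+1} − x_{i+1} y_i) is linear in t.
With t=0 it equals 309; the coefficient of t is -4 (from the two edges through A_2).
So -4·t + 309 = 2·158.5 = 317 ⇒ t = -2.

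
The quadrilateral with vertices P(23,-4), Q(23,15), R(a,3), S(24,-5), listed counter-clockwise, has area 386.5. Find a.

-16

Write out the shoelace sum; only the two edges meeting at R involve a:
2·Area = [(23·3 − a·15) + (a·(-5) − 24·3)] + 456
       = -20·a + 453 = 773
⇒ a = -16.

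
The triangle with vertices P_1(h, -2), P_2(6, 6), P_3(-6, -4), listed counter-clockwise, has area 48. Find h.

The doubled signed area Σ (x_i y_{i+1} − x_{i+1} y_i) is linear in h.
With h=0 it equals 36; the coefficient of h is 10 (from the two edges through P_1).
So 10·h + 36 = 2·48 = 96 ⇒ h = 6.

6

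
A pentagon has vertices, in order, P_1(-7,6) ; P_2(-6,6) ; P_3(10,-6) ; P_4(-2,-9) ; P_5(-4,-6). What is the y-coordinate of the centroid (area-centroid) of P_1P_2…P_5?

Apply the surveyor's formula. First the cross-terms c_i = x_i·y_{i+1} − x_{i+1}·y_i:
  -6, -24, -102, -24, -66  ⇒  2A = -222, A = -111.
Then Σ (y_i + y_{i+1})·c_i = 1818, so ȳ = 1818 / (6·(-111)) = -101/37.

-101/37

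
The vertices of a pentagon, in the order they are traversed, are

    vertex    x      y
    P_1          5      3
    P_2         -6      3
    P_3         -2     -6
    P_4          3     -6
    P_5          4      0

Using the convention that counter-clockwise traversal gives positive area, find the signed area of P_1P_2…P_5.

70.5

Σ = (33) + (42) + (30) + (24) + (12) = 141
Signed area = Σ/2 = 70.5 (positive ⇒ counter-clockwise traversal).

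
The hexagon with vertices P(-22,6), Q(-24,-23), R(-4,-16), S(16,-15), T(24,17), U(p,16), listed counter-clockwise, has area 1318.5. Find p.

Write out the shoelace sum; only the two edges meeting at U involve p:
2·Area = [(24·16 − p·17) + (p·6 − (-22)·16)] + 1890
       = -11·p + 2626 = 2637
⇒ p = -1.

-1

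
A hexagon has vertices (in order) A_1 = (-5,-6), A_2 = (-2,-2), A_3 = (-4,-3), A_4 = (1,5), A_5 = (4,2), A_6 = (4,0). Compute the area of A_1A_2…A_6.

Apply Gauss's area formula: 2A = Σ (x_i·y_{i+1} − x_{i+1}·y_i), indices taken mod 6.
Σ = (-2) + (-2) + (-17) + (-18) + (-8) + (-24) = -71
Area = |Σ|/2 = 35.5.

35.5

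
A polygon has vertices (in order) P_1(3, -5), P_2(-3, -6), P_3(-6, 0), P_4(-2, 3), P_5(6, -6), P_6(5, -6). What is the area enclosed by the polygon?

Apply the surveyor's formula: 2A = Σ (x_i·y_{i+1} − x_{i+1}·y_i), indices taken mod 6.
Cross-terms: -33, -36, -18, -6, -6, -7  ⇒  Σ = -106
Area = |Σ|/2 = 53.

53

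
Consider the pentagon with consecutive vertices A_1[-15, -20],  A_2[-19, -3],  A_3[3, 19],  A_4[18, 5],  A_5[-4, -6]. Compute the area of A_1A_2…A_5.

556

Apply the shoelace formula: 2A = Σ (x_i·y_{i+1} − x_{i+1}·y_i), indices taken mod 5.
A_1→A_2: (-15)(-3) − (-19)(-20) = -335
A_2→A_3: (-19)(19) − (3)(-3) = -352
A_3→A_4: (3)(5) − (18)(19) = -327
A_4→A_5: (18)(-6) − (-4)(5) = -88
A_5→A_1: (-4)(-20) − (-15)(-6) = -10
Σ = -1112
Area = |Σ|/2 = 556.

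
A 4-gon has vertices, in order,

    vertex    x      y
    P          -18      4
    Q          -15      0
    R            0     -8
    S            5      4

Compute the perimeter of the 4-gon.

58

|PQ| = √((3)² + (-4)²) = √25 = 5
|QR| = √((15)² + (-8)²) = √289 = 17
|RS| = √((5)² + (12)²) = √169 = 13
|SP| = √((-23)² + (0)²) = √529 = 23
Perimeter = 5 + 17 + 13 + 23 = 58.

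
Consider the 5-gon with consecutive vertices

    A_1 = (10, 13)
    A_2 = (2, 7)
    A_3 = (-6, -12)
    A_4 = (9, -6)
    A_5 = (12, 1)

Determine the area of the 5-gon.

216.5

Apply the shoelace (surveyor's) formula: 2A = Σ (x_i·y_{i+1} − x_{i+1}·y_i), indices taken mod 5.
Cross-terms: 44, 18, 144, 81, 146  ⇒  Σ = 433
Area = |Σ|/2 = 216.5.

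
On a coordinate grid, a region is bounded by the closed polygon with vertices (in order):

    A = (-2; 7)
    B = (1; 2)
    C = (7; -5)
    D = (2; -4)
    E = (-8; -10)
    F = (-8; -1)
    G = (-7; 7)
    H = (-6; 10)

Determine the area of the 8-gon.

142.5

Σ = (-11) + (-19) + (-18) + (-52) + (-72) + (-63) + (-28) + (-22) = -285
Area = |Σ|/2 = 142.5.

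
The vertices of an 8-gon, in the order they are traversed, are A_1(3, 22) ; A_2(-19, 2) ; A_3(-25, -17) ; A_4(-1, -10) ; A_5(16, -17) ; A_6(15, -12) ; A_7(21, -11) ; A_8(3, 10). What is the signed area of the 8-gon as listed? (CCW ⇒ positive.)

818

Σ = (424) + (373) + (233) + (177) + (63) + (87) + (243) + (36) = 1636
Signed area = Σ/2 = 818 (positive ⇒ counter-clockwise traversal).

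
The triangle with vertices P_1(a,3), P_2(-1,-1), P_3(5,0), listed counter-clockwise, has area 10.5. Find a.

Write out the shoelace sum; only the two edges meeting at P_1 involve a:
2·Area = [(5·3 − a·0) + (a·(-1) − (-1)·3)] + 5
       = -1·a + 23 = 21
⇒ a = 2.

2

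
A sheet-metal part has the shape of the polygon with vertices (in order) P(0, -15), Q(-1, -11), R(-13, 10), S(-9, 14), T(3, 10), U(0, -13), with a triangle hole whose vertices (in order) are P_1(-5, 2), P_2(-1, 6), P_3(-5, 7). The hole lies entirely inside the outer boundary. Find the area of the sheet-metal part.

Outer boundary:
Apply the shoelace (surveyor's) formula: 2A = Σ (x_i·y_{i+1} − x_{i+1}·y_i), indices taken mod 6.
Cross-terms: -15, -153, -92, -132, -39, 0  ⇒  Σ = -431
Area = |Σ|/2 = 215.5.
Hole:
Apply the shoelace (surveyor's) formula: 2A = Σ (x_i·y_{i+1} − x_{i+1}·y_i), indices taken mod 3.
P_1→P_2: (-5)(6) − (-1)(2) = -28
P_2→P_3: (-1)(7) − (-5)(6) = 23
P_3→P_1: (-5)(2) − (-5)(7) = 25
Σ = 20
Area = |Σ|/2 = 10.
Net area = 215.5 − 10 = 205.5.

205.5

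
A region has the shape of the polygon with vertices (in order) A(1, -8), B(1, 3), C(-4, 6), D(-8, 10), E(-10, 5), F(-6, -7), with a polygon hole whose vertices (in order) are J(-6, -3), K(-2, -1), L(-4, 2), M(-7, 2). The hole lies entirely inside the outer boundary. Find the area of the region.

Outer boundary:
Apply the surveyor's formula: 2A = Σ (x_i·y_{i+1} − x_{i+1}·y_i), indices taken mod 6.
Cross-terms: 11, 18, 8, 60, 100, 55  ⇒  Σ = 252
Area = |Σ|/2 = 126.
Hole:
Σ = (0) + (-8) + (6) + (33) = 31
Area = |Σ|/2 = 15.5.
Net area = 126 − 15.5 = 110.5.

110.5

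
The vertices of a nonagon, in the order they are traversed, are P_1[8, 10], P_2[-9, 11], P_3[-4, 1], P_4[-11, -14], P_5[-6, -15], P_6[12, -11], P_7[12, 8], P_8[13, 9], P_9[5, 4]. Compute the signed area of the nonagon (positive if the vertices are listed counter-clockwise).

432

Cross-terms: 178, 35, 67, 81, 246, 228, 4, 7, 18  ⇒  Σ = 864
Signed area = Σ/2 = 432 (positive ⇒ counter-clockwise traversal).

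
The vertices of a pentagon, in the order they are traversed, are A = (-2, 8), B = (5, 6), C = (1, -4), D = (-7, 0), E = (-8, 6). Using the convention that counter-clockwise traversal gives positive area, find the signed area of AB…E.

Apply the surveyor's formula: 2A = Σ (x_i·y_{i+1} − x_{i+1}·y_i), indices taken mod 5.
A→B: (-2)(6) − (5)(8) = -52
B→C: (5)(-4) − (1)(6) = -26
C→D: (1)(0) − (-7)(-4) = -28
D→E: (-7)(6) − (-8)(0) = -42
E→A: (-8)(8) − (-2)(6) = -52
Σ = -200
Signed area = Σ/2 = -100 (negative ⇒ clockwise traversal).

-100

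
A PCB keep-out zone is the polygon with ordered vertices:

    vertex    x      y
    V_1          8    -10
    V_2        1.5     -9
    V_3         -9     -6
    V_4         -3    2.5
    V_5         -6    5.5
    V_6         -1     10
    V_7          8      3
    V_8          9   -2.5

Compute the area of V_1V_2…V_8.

Apply the shoelace (surveyor's) formula: 2A = Σ (x_i·y_{i+1} − x_{i+1}·y_i), indices taken mod 8.
Σ = (-57) + (-90) + (-40.5) + (-1.5) + (-54.5) + (-83) + (-47) + (-70) = -443.5
Area = |Σ|/2 = 221.75.

221.75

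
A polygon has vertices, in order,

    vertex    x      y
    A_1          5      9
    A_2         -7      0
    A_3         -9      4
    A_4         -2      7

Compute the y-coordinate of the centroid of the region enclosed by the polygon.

Apply the surveyor's formula. First the cross-terms c_i = x_i·y_{i+1} − x_{i+1}·y_i:
  63, -28, -55, -53  ⇒  2A = -73, A = -36.5.
Then Σ (y_i + y_{i+1})·c_i = -998, so ȳ = -998 / (6·(-36.5)) = 998/219.

998/219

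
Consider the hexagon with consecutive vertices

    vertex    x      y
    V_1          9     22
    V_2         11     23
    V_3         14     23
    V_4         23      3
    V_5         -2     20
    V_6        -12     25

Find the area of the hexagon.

Cross-terms: -35, -69, -487, 466, 190, -489  ⇒  Σ = -424
Area = |Σ|/2 = 212.

212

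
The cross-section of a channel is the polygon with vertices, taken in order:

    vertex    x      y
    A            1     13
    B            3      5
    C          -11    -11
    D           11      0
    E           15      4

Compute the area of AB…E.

172

Apply Gauss's area formula: 2A = Σ (x_i·y_{i+1} − x_{i+1}·y_i), indices taken mod 5.
Σ = (-34) + (22) + (121) + (44) + (191) = 344
Area = |Σ|/2 = 172.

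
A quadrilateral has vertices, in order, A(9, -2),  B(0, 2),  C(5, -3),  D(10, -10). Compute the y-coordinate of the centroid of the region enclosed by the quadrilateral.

Apply Gauss's area formula. First the cross-terms c_i = x_i·y_{i+1} − x_{i+1}·y_i:
  18, -10, -20, 70  ⇒  2A = 58, A = 29.
Then Σ (y_i + y_{i+1})·c_i = -570, so ȳ = -570 / (6·29) = -95/29.

-95/29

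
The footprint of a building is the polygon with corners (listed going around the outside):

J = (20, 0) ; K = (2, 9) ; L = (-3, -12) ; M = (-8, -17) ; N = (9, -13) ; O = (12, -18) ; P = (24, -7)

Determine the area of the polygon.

Apply the surveyor's formula: 2A = Σ (x_i·y_{i+1} − x_{i+1}·y_i), indices taken mod 7.
Cross-terms: 180, 3, -45, 257, -6, 348, 140  ⇒  Σ = 877
Area = |Σ|/2 = 438.5.

438.5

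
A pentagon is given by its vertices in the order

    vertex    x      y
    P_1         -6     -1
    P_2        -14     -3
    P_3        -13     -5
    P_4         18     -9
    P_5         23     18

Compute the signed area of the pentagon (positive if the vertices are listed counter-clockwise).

Σ = (4) + (31) + (207) + (531) + (85) = 858
Signed area = Σ/2 = 429 (positive ⇒ counter-clockwise traversal).

429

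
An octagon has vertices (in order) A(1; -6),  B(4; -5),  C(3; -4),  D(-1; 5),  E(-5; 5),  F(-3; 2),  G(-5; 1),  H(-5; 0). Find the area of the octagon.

48

Apply the shoelace formula: 2A = Σ (x_i·y_{i+1} − x_{i+1}·y_i), indices taken mod 8.
A→B: (1)(-5) − (4)(-6) = 19
B→C: (4)(-4) − (3)(-5) = -1
C→D: (3)(5) − (-1)(-4) = 11
D→E: (-1)(5) − (-5)(5) = 20
E→F: (-5)(2) − (-3)(5) = 5
F→G: (-3)(1) − (-5)(2) = 7
G→H: (-5)(0) − (-5)(1) = 5
H→A: (-5)(-6) − (1)(0) = 30
Σ = 96
Area = |Σ|/2 = 48.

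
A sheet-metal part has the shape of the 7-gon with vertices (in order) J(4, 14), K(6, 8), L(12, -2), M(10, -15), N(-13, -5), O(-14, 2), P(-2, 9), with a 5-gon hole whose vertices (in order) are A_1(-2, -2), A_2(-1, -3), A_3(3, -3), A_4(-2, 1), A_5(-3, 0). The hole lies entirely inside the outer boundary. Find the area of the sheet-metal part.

Outer boundary:
J→K: (4)(8) − (6)(14) = -52
K→L: (6)(-2) − (12)(8) = -108
L→M: (12)(-15) − (10)(-2) = -160
M→N: (10)(-5) − (-13)(-15) = -245
N→O: (-13)(2) − (-14)(-5) = -96
O→P: (-14)(9) − (-2)(2) = -122
P→J: (-2)(14) − (4)(9) = -64
Σ = -847
Area = |Σ|/2 = 423.5.
Hole:
Apply the shoelace formula: 2A = Σ (x_i·y_{i+1} − x_{i+1}·y_i), indices taken mod 5.
Σ = (4) + (12) + (-3) + (3) + (6) = 22
Area = |Σ|/2 = 11.
Net area = 423.5 − 11 = 412.5.

412.5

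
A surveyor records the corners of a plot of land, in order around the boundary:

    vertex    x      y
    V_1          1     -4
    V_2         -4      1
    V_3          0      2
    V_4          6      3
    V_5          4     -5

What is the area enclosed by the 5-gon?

Apply the shoelace (surveyor's) formula: 2A = Σ (x_i·y_{i+1} − x_{i+1}·y_i), indices taken mod 5.
Σ = (-15) + (-8) + (-12) + (-42) + (-11) = -88
Area = |Σ|/2 = 44.

44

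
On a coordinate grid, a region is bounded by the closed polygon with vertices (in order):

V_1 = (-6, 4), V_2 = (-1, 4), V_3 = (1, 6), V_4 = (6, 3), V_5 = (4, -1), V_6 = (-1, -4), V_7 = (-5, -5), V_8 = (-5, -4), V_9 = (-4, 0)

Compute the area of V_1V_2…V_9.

Apply the shoelace (surveyor's) formula: 2A = Σ (x_i·y_{i+1} − x_{i+1}·y_i), indices taken mod 9.
Cross-terms: -20, -10, -33, -18, -17, -15, -5, -16, -16  ⇒  Σ = -150
Area = |Σ|/2 = 75.

75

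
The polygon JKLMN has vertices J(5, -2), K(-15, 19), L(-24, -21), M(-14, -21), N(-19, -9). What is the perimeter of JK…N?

|JK| = √((-20)² + (21)²) = √841 = 29
|KL| = √((-9)² + (-40)²) = √1681 = 41
|LM| = √((10)² + (0)²) = √100 = 10
|MN| = √((-5)² + (12)²) = √169 = 13
|NJ| = √((24)² + (7)²) = √625 = 25
Perimeter = 29 + 41 + 10 + 13 + 25 = 118.

118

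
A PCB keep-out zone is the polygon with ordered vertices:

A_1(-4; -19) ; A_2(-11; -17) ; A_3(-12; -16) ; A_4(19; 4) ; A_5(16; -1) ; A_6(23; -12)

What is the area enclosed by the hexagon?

325

Σ = (-141) + (-28) + (256) + (-83) + (-169) + (-485) = -650
Area = |Σ|/2 = 325.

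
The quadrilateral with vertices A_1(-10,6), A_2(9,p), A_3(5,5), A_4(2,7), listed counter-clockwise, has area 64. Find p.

-2

Write out the shoelace sum; only the two edges meeting at A_2 involve p:
2·Area = [((-10)·p − 9·6) + (9·5 − 5·p)] + 107
       = -15·p + 98 = 128
⇒ p = -2.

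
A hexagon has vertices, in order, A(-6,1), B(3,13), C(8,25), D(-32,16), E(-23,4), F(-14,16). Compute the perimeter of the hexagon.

|AB| = √((9)² + (12)²) = √225 = 15
|BC| = √((5)² + (12)²) = √169 = 13
|CD| = √((-40)² + (-9)²) = √1681 = 41
|DE| = √((9)² + (-12)²) = √225 = 15
|EF| = √((9)² + (12)²) = √225 = 15
|FA| = √((8)² + (-15)²) = √289 = 17
Perimeter = 15 + 13 + 41 + 15 + 15 + 17 = 116.

116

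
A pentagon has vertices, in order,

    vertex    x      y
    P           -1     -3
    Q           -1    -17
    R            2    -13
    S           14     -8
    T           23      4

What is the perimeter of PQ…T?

72

|PQ| = √((0)² + (-14)²) = √196 = 14
|QR| = √((3)² + (4)²) = √25 = 5
|RS| = √((12)² + (5)²) = √169 = 13
|ST| = √((9)² + (12)²) = √225 = 15
|TP| = √((-24)² + (-7)²) = √625 = 25
Perimeter = 14 + 5 + 13 + 15 + 25 = 72.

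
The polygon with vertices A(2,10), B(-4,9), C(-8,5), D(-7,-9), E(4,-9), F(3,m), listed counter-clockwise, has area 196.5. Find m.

Write out the shoelace sum; only the two edges meeting at F involve m:
2·Area = [(4·m − 3·(-9)) + (3·10 − 2·m)] + 316
       = 2·m + 373 = 393
⇒ m = 10.

10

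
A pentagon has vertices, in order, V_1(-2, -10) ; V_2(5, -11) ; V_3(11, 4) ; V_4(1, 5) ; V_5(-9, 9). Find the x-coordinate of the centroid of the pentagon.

244/213

Apply the shoelace formula. First the cross-terms c_i = x_i·y_{i+1} − x_{i+1}·y_i:
  72, 141, 51, 54, 108  ⇒  2A = 426, A = 213.
Then Σ (x_i + x_{i+1})·c_i = 1464, so x̄ = 1464 / (6·213) = 244/213.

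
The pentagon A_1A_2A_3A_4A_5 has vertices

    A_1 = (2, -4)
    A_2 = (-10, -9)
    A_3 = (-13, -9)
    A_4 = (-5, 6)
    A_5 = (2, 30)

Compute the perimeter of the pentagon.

92

|A_1A_2| = √((-12)² + (-5)²) = √169 = 13
|A_2A_3| = √((-3)² + (0)²) = √9 = 3
|A_3A_4| = √((8)² + (15)²) = √289 = 17
|A_4A_5| = √((7)² + (24)²) = √625 = 25
|A_5A_1| = √((0)² + (-34)²) = √1156 = 34
Perimeter = 13 + 3 + 17 + 25 + 34 = 92.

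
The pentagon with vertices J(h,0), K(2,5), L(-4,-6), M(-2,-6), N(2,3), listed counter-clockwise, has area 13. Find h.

0

The doubled signed area Σ (x_i y_{i+1} − x_{i+1} y_i) is linear in h.
With h=0 it equals 26; the coefficient of h is 2 (from the two edges through J).
So 2·h + 26 = 2·13 = 26 ⇒ h = 0.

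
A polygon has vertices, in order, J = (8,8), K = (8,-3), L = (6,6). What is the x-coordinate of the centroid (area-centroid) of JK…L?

22/3

Apply the surveyor's formula. First the cross-terms c_i = x_i·y_{i+1} − x_{i+1}·y_i:
  -88, 66, 0  ⇒  2A = -22, A = -11.
Then Σ (x_i + x_{i+1})·c_i = -484, so x̄ = -484 / (6·(-11)) = 22/3.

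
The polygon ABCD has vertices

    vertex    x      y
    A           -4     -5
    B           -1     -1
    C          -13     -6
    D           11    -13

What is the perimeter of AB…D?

|AB| = √((3)² + (4)²) = √25 = 5
|BC| = √((-12)² + (-5)²) = √169 = 13
|CD| = √((24)² + (-7)²) = √625 = 25
|DA| = √((-15)² + (8)²) = √289 = 17
Perimeter = 5 + 13 + 25 + 17 = 60.

60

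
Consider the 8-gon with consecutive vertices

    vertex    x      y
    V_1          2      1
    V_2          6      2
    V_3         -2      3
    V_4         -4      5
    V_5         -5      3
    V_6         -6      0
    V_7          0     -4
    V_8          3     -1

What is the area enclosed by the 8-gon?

Apply the shoelace (surveyor's) formula: 2A = Σ (x_i·y_{i+1} − x_{i+1}·y_i), indices taken mod 8.
Σ = (-2) + (22) + (2) + (13) + (18) + (24) + (12) + (5) = 94
Area = |Σ|/2 = 47.

47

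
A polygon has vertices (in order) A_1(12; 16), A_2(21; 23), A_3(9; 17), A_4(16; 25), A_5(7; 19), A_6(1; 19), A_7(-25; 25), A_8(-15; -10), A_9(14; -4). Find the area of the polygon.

941.5

A_1→A_2: (12)(23) − (21)(16) = -60
A_2→A_3: (21)(17) − (9)(23) = 150
A_3→A_4: (9)(25) − (16)(17) = -47
A_4→A_5: (16)(19) − (7)(25) = 129
A_5→A_6: (7)(19) − (1)(19) = 114
A_6→A_7: (1)(25) − (-25)(19) = 500
A_7→A_8: (-25)(-10) − (-15)(25) = 625
A_8→A_9: (-15)(-4) − (14)(-10) = 200
A_9→A_1: (14)(16) − (12)(-4) = 272
Σ = 1883
Area = |Σ|/2 = 941.5.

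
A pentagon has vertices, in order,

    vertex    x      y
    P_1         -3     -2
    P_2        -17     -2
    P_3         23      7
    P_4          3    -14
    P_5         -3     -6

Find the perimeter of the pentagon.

98

|P_1P_2| = √((-14)² + (0)²) = √196 = 14
|P_2P_3| = √((40)² + (9)²) = √1681 = 41
|P_3P_4| = √((-20)² + (-21)²) = √841 = 29
|P_4P_5| = √((-6)² + (8)²) = √100 = 10
|P_5P_1| = √((0)² + (4)²) = √16 = 4
Perimeter = 14 + 41 + 29 + 10 + 4 = 98.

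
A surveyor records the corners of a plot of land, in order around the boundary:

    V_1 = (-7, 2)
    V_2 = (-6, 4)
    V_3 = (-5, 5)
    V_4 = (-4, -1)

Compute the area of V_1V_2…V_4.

8

Cross-terms: -16, -10, 25, -15  ⇒  Σ = -16
Area = |Σ|/2 = 8.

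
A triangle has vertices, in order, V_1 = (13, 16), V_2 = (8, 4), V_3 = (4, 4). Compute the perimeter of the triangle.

32

|V_1V_2| = √((-5)² + (-12)²) = √169 = 13
|V_2V_3| = √((-4)² + (0)²) = √16 = 4
|V_3V_1| = √((9)² + (12)²) = √225 = 15
Perimeter = 13 + 4 + 15 = 32.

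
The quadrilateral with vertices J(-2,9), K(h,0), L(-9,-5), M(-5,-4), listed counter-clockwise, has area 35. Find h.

The doubled signed area Σ (x_i y_{i+1} − x_{i+1} y_i) is linear in h.
With h=0 it equals -42; the coefficient of h is -14 (from the two edges through K).
So -14·h + -42 = 2·35 = 70 ⇒ h = -8.

-8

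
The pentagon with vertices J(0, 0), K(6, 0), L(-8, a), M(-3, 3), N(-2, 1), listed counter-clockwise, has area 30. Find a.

9

The doubled signed area Σ (x_i y_{i+1} − x_{i+1} y_i) is linear in a.
With a=0 it equals -21; the coefficient of a is 9 (from the two edges through L).
So 9·a + -21 = 2·30 = 60 ⇒ a = 9.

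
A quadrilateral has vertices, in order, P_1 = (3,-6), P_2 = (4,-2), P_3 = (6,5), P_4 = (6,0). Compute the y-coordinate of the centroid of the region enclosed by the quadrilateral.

Apply the surveyor's formula. First the cross-terms c_i = x_i·y_{i+1} − x_{i+1}·y_i:
  18, 32, -30, -36  ⇒  2A = -16, A = -8.
Then Σ (y_i + y_{i+1})·c_i = 18, so ȳ = 18 / (6·(-8)) = -0.375.

-0.375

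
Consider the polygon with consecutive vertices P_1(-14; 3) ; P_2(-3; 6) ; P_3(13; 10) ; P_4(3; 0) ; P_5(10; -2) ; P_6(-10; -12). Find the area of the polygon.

278.5

Apply Gauss's area formula: 2A = Σ (x_i·y_{i+1} − x_{i+1}·y_i), indices taken mod 6.
P_1→P_2: (-14)(6) − (-3)(3) = -75
P_2→P_3: (-3)(10) − (13)(6) = -108
P_3→P_4: (13)(0) − (3)(10) = -30
P_4→P_5: (3)(-2) − (10)(0) = -6
P_5→P_6: (10)(-12) − (-10)(-2) = -140
P_6→P_1: (-10)(3) − (-14)(-12) = -198
Σ = -557
Area = |Σ|/2 = 278.5.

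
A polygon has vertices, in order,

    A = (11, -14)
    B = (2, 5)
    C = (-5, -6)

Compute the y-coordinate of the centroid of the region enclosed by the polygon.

Apply the shoelace (surveyor's) formula. First the cross-terms c_i = x_i·y_{i+1} − x_{i+1}·y_i:
  83, 13, 136  ⇒  2A = 232, A = 116.
Then Σ (y_i + y_{i+1})·c_i = -3480, so ȳ = -3480 / (6·116) = -5.

-5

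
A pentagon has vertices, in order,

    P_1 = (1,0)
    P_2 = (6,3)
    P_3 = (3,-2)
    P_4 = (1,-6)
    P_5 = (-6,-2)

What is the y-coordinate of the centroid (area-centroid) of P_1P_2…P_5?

-208/105

Apply the shoelace formula. First the cross-terms c_i = x_i·y_{i+1} − x_{i+1}·y_i:
  3, -21, -16, -38, 2  ⇒  2A = -70, A = -35.
Then Σ (y_i + y_{i+1})·c_i = 416, so ȳ = 416 / (6·(-35)) = -208/105.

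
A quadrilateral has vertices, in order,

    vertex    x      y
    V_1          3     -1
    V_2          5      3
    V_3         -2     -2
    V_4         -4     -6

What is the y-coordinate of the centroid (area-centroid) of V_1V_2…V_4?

-1.5

Apply the shoelace formula. First the cross-terms c_i = x_i·y_{i+1} − x_{i+1}·y_i:
  14, -4, 4, 22  ⇒  2A = 36, A = 18.
Then Σ (y_i + y_{i+1})·c_i = -162, so ȳ = -162 / (6·18) = -1.5.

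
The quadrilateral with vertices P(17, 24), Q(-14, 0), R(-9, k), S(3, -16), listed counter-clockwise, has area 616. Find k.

-24

The doubled signed area Σ (x_i y_{i+1} − x_{i+1} y_i) is linear in k.
With k=0 it equals 824; the coefficient of k is -17 (from the two edges through R).
So -17·k + 824 = 2·616 = 1232 ⇒ k = -24.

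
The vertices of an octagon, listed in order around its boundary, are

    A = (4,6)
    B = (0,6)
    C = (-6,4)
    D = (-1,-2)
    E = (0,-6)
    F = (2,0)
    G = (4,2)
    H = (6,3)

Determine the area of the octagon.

A→B: (4)(6) − (0)(6) = 24
B→C: (0)(4) − (-6)(6) = 36
C→D: (-6)(-2) − (-1)(4) = 16
D→E: (-1)(-6) − (0)(-2) = 6
E→F: (0)(0) − (2)(-6) = 12
F→G: (2)(2) − (4)(0) = 4
G→H: (4)(3) − (6)(2) = 0
H→A: (6)(6) − (4)(3) = 24
Σ = 122
Area = |Σ|/2 = 61.

61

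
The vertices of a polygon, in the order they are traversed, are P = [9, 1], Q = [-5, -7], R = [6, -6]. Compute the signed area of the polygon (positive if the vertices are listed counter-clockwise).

37

Σ = (-58) + (72) + (60) = 74
Signed area = Σ/2 = 37 (positive ⇒ counter-clockwise traversal).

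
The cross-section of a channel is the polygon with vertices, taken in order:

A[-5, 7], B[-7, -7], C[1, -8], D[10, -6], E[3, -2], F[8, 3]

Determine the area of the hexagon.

157.5

Apply the shoelace formula: 2A = Σ (x_i·y_{i+1} − x_{i+1}·y_i), indices taken mod 6.
A→B: (-5)(-7) − (-7)(7) = 84
B→C: (-7)(-8) − (1)(-7) = 63
C→D: (1)(-6) − (10)(-8) = 74
D→E: (10)(-2) − (3)(-6) = -2
E→F: (3)(3) − (8)(-2) = 25
F→A: (8)(7) − (-5)(3) = 71
Σ = 315
Area = |Σ|/2 = 157.5.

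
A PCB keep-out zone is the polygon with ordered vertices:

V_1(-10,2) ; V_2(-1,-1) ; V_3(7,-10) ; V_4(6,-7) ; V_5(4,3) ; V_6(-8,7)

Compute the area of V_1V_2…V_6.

96

Cross-terms: 12, 17, 11, 46, 52, 54  ⇒  Σ = 192
Area = |Σ|/2 = 96.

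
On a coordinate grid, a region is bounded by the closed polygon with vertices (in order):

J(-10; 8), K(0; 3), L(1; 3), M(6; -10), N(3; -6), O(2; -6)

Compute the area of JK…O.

Cross-terms: -30, -3, -28, -6, -6, -44  ⇒  Σ = -117
Area = |Σ|/2 = 58.5.

58.5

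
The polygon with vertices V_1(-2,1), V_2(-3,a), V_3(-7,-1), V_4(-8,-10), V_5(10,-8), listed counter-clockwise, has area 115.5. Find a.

1

The doubled signed area Σ (x_i y_{i+1} − x_{i+1} y_i) is linear in a.
With a=0 it equals 226; the coefficient of a is 5 (from the two edges through V_2).
So 5·a + 226 = 2·115.5 = 231 ⇒ a = 1.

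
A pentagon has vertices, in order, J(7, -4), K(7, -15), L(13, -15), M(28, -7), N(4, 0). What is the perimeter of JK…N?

|JK| = √((0)² + (-11)²) = √121 = 11
|KL| = √((6)² + (0)²) = √36 = 6
|LM| = √((15)² + (8)²) = √289 = 17
|MN| = √((-24)² + (7)²) = √625 = 25
|NJ| = √((3)² + (-4)²) = √25 = 5
Perimeter = 11 + 6 + 17 + 25 + 5 = 64.

64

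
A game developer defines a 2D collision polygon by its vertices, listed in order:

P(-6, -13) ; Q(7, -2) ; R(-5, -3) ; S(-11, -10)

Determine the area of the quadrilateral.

Apply the shoelace formula: 2A = Σ (x_i·y_{i+1} − x_{i+1}·y_i), indices taken mod 4.
Σ = (103) + (-31) + (17) + (83) = 172
Area = |Σ|/2 = 86.

86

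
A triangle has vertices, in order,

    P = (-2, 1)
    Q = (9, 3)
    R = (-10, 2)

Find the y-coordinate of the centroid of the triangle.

Apply the surveyor's formula. First the cross-terms c_i = x_i·y_{i+1} − x_{i+1}·y_i:
  -15, 48, -6  ⇒  2A = 27, A = 13.5.
Then Σ (y_i + y_{i+1})·c_i = 162, so ȳ = 162 / (6·13.5) = 2.

2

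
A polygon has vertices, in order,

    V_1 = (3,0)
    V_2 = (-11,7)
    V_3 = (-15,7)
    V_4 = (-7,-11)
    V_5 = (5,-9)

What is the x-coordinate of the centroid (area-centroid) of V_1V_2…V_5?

Apply the surveyor's formula. First the cross-terms c_i = x_i·y_{i+1} − x_{i+1}·y_i:
  21, 28, 214, 118, 27  ⇒  2A = 408, A = 204.
Then Σ (x_i + x_{i+1})·c_i = -5624, so x̄ = -5624 / (6·204) = -703/153.

-703/153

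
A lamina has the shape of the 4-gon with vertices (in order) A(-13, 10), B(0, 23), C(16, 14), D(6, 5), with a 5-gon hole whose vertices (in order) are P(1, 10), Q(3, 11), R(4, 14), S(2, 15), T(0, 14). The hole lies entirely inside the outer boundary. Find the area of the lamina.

260.5

Outer boundary:
Apply Gauss's area formula: 2A = Σ (x_i·y_{i+1} − x_{i+1}·y_i), indices taken mod 4.
Cross-terms: -299, -368, -4, 125  ⇒  Σ = -546
Area = |Σ|/2 = 273.
Hole:
Cross-terms: -19, -2, 32, 28, -14  ⇒  Σ = 25
Area = |Σ|/2 = 12.5.
Net area = 273 − 12.5 = 260.5.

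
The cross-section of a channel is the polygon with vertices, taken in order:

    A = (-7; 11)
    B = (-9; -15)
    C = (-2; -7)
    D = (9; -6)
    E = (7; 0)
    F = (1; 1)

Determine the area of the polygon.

189.5

Apply the surveyor's formula: 2A = Σ (x_i·y_{i+1} − x_{i+1}·y_i), indices taken mod 6.
Cross-terms: 204, 33, 75, 42, 7, 18  ⇒  Σ = 379
Area = |Σ|/2 = 189.5.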